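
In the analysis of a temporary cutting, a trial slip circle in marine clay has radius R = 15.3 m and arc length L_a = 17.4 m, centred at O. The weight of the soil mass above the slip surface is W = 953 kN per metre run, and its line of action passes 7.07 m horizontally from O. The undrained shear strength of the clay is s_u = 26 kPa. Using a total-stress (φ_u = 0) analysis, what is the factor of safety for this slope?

FS = 1.03

Taking moments about the centre O, the resisting moment is provided by the undrained shear strength acting along the arc:
M_R = s_u·L_a·R = 26·17.40·15.3 = 6921.7 kN·m/m
M_D = W·d = 953·7.07 = 6737.7 kN·m/m
FS = M_R / M_D = 6921.7 / 6737.7 = 1.027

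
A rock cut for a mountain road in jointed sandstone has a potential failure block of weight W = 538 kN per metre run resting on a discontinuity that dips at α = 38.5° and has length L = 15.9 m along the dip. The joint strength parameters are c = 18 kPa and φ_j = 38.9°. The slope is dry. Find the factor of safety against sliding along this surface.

Resolving the block weight along and normal to the plane and applying the Mohr–Coulomb strength on the joint:
N' = W cosα = 538·cos38.5° = 421.0 kN/m
Driving force T = W sinα = 538·sin38.5° = 334.9 kN/m
Resisting force R = c·L + N'·tanφ_j = 18·15.9 + 421.0·tan38.9° = 286.2 + 339.7 = 625.9 kN/m
FS = R / T = 625.9 / 334.9 = 1.869

FS = 1.87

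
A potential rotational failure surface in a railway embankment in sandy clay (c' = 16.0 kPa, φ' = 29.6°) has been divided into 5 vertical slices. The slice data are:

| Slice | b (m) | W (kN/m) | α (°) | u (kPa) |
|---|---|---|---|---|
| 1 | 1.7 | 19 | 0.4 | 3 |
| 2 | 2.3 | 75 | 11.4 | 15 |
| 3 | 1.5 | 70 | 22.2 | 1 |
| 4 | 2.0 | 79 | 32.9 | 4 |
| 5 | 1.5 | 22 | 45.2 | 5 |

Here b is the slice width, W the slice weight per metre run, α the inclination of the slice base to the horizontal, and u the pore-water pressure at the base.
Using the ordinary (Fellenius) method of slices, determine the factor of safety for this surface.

Ordinary method of slices: FS = Σ[c'·Δl_i + (W_i cosα_i − u_i·Δl_i)·tanφ'] / Σ W_i sinα_i, with Δl_i = b_i / cosα_i.
Slice 1: Δl = 1.7/cos0.4° = 1.700 m; N'_1 = 19·cos0.4° − 3·1.700 = 13.9; c'Δl = 27.20; W sinα = 0.1
Slice 2: Δl = 2.3/cos11.4° = 2.346 m; N'_2 = 75·cos11.4° − 15·2.346 = 38.3; c'Δl = 37.54; W sinα = 14.8
Slice 3: Δl = 1.5/cos22.2° = 1.620 m; N'_3 = 70·cos22.2° − 1·1.620 = 63.2; c'Δl = 25.92; W sinα = 26.4
Slice 4: Δl = 2.0/cos32.9° = 2.382 m; N'_4 = 79·cos32.9° − 4·2.382 = 56.8; c'Δl = 38.11; W sinα = 42.9
Slice 5: Δl = 1.5/cos45.2° = 2.129 m; N'_5 = 22·cos45.2° − 5·2.129 = 4.9; c'Δl = 34.06; W sinα = 15.6
Σc'Δl = 162.8 kN/m; ΣN' = 177.1 kN/m; ΣW sinα = 99.9 kN/m
Resisting = 162.8 + 177.1·tan29.6° = 162.8 + 100.6 = 263.4 kN/m
FS = 263.4 / 99.9 = 2.636

FS = 2.64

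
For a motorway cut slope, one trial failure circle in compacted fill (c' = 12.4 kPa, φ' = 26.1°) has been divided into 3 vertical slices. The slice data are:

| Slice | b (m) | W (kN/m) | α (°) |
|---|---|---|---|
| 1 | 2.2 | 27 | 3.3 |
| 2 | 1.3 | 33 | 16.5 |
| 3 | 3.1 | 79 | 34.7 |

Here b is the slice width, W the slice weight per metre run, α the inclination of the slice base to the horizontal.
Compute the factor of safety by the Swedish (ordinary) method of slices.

FS = 2.71

Ordinary method of slices: FS = Σ[c'·Δl_i + (W_i cosα_i)·tanφ'] / Σ W_i sinα_i, with Δl_i = b_i / cosα_i.
Slice 1: Δl = 2.2/cos3.3° = 2.204 m; N'_1 = 27·cos3.3° = 27.0; c'Δl = 27.33; W sinα = 1.6
Slice 2: Δl = 1.3/cos16.5° = 1.356 m; N'_2 = 33·cos16.5° = 31.6; c'Δl = 16.81; W sinα = 9.4
Slice 3: Δl = 3.1/cos34.7° = 3.771 m; N'_3 = 79·cos34.7° = 64.9; c'Δl = 46.76; W sinα = 45.0
Σc'Δl = 90.9 kN/m; ΣN' = 123.5 kN/m; ΣW sinα = 55.9 kN/m
Resisting = 90.9 + 123.5·tan26.1° = 90.9 + 60.5 = 151.4 kN/m
FS = 151.4 / 55.9 = 2.709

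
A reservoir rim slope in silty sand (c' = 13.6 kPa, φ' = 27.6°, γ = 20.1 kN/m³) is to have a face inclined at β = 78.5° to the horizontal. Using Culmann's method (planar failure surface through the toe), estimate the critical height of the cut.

H_c = 6.36 m

Culmann's analysis gives the critical failure plane at α_cr = (β + φ')/2 = (78.5 + 27.6)/2 = 53.0°, and the critical height
H_c = (4c'/γ) · sinβ cosφ' / [1 − cos(β − φ')]
    = (4·13.6/20.1) · sin78.5°·cos27.6° / [1 − cos(50.9°)]
    = 2.706 · 0.9799·0.8862 / [1 − 0.6307]
    = 2.706 · 0.8684 / 0.3693
    = 6.36 m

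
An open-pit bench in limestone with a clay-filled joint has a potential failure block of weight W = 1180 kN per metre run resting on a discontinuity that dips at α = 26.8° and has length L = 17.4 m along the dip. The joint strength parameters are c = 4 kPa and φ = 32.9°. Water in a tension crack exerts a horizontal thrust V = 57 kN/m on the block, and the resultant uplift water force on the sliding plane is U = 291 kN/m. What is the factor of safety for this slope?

Resolving the block weight along and normal to the plane and applying the Mohr–Coulomb strength on the joint:
N' = W cosα − U − V sinα = 1180·cos26.8° − 291 − 57·sin26.8° = 736.6 kN/m
Driving force T = W sinα + V cosα = 1180·sin26.8° + 57·cos26.8° = 582.9 kN/m
Resisting force R = c·L + N'·tanφ = 4·17.4 + 736.6·tan32.9° = 69.6 + 476.5 = 546.1 kN/m
FS = R / T = 546.1 / 582.9 = 0.937

FS = 0.94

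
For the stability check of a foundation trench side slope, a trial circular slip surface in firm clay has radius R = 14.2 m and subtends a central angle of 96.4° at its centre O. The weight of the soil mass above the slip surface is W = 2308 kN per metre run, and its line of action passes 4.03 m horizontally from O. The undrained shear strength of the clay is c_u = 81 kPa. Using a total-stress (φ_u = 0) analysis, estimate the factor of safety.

FS = 2.95

Taking moments about the centre O, the resisting moment is provided by the undrained shear strength acting along the arc:
Arc length L_a = R·θ = 14.2·(96.4°·π/180) = 14.2·1.6825 = 23.89 m
M_R = c_u·L_a·R = 81·23.89·14.2 = 27480.0 kN·m/m
M_D = W·d = 2308·4.03 = 9301.2 kN·m/m
FS = M_R / M_D = 27480.0 / 9301.2 = 2.954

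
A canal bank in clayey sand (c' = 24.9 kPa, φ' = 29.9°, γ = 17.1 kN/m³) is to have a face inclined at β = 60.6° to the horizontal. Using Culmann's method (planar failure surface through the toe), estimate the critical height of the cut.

H_c = 31.39 m

Culmann's analysis gives the critical failure plane at α_cr = (β + φ')/2 = (60.6 + 29.9)/2 = 45.2°, and the critical height
H_c = (4c'/γ) · sinβ cosφ' / [1 − cos(β − φ')]
    = (4·24.9/17.1) · sin60.6°·cos29.9° / [1 − cos(30.7°)]
    = 5.825 · 0.8712·0.8669 / [1 − 0.8599]
    = 5.825 · 0.7553 / 0.1401
    = 31.39 m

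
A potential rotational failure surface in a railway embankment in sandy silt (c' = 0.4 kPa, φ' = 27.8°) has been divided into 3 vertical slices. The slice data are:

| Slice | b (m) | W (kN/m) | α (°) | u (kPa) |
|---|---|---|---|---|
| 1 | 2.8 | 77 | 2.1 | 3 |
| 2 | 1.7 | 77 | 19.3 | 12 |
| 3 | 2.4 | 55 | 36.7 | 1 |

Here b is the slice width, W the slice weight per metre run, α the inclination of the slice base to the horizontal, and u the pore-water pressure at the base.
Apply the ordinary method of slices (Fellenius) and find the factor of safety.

Ordinary method of slices: FS = Σ[c'·Δl_i + (W_i cosα_i − u_i·Δl_i)·tanφ'] / Σ W_i sinα_i, with Δl_i = b_i / cosα_i.
Slice 1: Δl = 2.8/cos2.1° = 2.802 m; N'_1 = 77·cos2.1° − 3·2.802 = 68.5; c'Δl = 1.12; W sinα = 2.8
Slice 2: Δl = 1.7/cos19.3° = 1.801 m; N'_2 = 77·cos19.3° − 12·1.801 = 51.1; c'Δl = 0.72; W sinα = 25.4
Slice 3: Δl = 2.4/cos36.7° = 2.993 m; N'_3 = 55·cos36.7° − 1·2.993 = 41.1; c'Δl = 1.20; W sinα = 32.9
Σc'Δl = 3.0 kN/m; ΣN' = 160.7 kN/m; ΣW sinα = 61.1 kN/m
Resisting = 3.0 + 160.7·tan27.8° = 3.0 + 84.7 = 87.8 kN/m
FS = 87.8 / 61.1 = 1.436

FS = 1.44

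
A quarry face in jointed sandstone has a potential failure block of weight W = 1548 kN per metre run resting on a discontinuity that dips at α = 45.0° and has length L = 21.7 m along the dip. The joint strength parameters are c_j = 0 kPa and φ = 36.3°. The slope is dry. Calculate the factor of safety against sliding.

Resolving the block weight along and normal to the plane and applying the Mohr–Coulomb strength on the joint:
N' = W cosα = 1548·cos45.0° = 1094.6 kN/m
Driving force T = W sinα = 1548·sin45.0° = 1094.6 kN/m
Resisting force R = c_j·L + N'·tanφ = 0·21.7 + 1094.6·tan36.3° = 0.0 + 804.1 = 804.1 kN/m
FS = R / T = 804.1 / 1094.6 = 0.735

FS = 0.73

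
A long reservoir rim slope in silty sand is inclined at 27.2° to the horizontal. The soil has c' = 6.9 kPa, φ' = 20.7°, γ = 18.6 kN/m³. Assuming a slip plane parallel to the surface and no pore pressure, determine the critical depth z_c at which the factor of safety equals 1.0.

Setting FS = 1.00 in FS = [c' + γz cos²β tanφ'] / [γz sinβ cosβ] and solving for z:
z = c' / [γ cosβ (FS·sinβ − cosβ·tanφ')]
  = 6.9 / [18.6·cos27.2°·(1.00·sin27.2° − cos27.2°·tan20.7°)]
  = 6.9 / [18.6·0.8894·(1.00·0.4571 − 0.8894·0.3779)]
  = 6.9 / 2.0020 = 3.447 m

z_c = 3.45 m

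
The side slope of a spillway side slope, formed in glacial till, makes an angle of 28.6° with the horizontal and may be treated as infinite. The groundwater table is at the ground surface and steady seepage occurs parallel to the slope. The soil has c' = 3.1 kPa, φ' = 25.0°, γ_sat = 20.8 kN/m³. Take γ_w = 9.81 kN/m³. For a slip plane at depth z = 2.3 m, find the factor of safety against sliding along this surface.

With seepage parallel to the slope and the water table at the surface, the effective normal stress on the slip plane uses the buoyant unit weight γ' = γ_sat − γ_w while the driving shear stress uses γ_sat:
FS = [c' + γ' z cos²β tanφ'] / [γ_sat z sinβ cosβ]
γ' = 20.8 − 9.81 = 10.99 kN/m³
Numerator = 3.1 + 10.99·2.3·cos²28.6°·tan25.0° = 3.1 + 10.99·2.3·0.7709·0.4663 = 12.186 kPa
Denominator = 20.8·2.3·sin28.6°·cos28.6° = 20.8·2.3·0.4787·0.8780 = 20.106 kPa
FS = 12.186 / 20.106 = 0.606

FS = 0.61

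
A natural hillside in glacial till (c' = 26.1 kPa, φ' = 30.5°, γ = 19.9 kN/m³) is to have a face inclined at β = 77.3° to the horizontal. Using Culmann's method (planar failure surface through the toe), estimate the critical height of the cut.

H_c = 13.98 m

Culmann's analysis gives the critical failure plane at α_cr = (β + φ')/2 = (77.3 + 30.5)/2 = 53.9°, and the critical height
H_c = (4c'/γ) · sinβ cosφ' / [1 − cos(β − φ')]
    = (4·26.1/19.9) · sin77.3°·cos30.5° / [1 − cos(46.8°)]
    = 5.246 · 0.9755·0.8616 / [1 − 0.6845]
    = 5.246 · 0.8405 / 0.3155
    = 13.98 m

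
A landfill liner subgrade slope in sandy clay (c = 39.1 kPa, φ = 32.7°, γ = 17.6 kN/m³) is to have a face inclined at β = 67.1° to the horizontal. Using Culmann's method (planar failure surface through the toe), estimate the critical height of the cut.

Culmann's analysis gives the critical failure plane at α_cr = (β + φ)/2 = (67.1 + 32.7)/2 = 49.9°, and the critical height
H_c = (4c/γ) · sinβ cosφ / [1 − cos(β − φ)]
    = (4·39.1/17.6) · sin67.1°·cos32.7° / [1 − cos(34.4°)]
    = 8.886 · 0.9212·0.8415 / [1 − 0.8251]
    = 8.886 · 0.7752 / 0.1749
    = 39.39 m

H_c = 39.39 m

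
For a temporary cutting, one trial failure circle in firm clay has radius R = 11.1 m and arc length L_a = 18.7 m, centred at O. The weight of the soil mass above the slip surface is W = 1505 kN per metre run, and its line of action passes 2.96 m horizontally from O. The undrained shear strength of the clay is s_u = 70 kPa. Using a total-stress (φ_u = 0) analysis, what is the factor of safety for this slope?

Taking moments about the centre O, the resisting moment is provided by the undrained shear strength acting along the arc:
M_R = s_u·L_a·R = 70·18.70·11.1 = 14529.9 kN·m/m
M_D = W·d = 1505·2.96 = 4454.8 kN·m/m
FS = M_R / M_D = 14529.9 / 4454.8 = 3.262

FS = 3.26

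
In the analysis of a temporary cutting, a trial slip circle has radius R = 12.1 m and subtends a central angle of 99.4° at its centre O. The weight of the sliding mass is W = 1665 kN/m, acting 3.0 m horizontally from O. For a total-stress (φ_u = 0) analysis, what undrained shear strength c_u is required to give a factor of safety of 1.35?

c_u = 26.5 kPa

FS = c_u·L_a·R / (W·d), so c_u = FS·W·d / (L_a·R).
Arc length L_a = R·θ = 12.1·(99.4°·π/180) = 12.1·1.7349 = 20.99 m
c_u = 1.35·1665·3.0 / (20.99·12.1) = 6743.2 / 254.00 = 26.55 kPa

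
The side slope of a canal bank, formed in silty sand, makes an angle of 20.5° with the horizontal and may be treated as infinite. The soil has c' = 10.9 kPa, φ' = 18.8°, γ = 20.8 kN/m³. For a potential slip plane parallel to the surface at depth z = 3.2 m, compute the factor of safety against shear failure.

FS = 1.41

For an infinite slope with a slip plane parallel to the surface (no pore pressure): FS = [c' + γz cos²β tanφ'] / [γz sinβ cosβ].
γz = 20.8·3.2 = 66.56 kN/m²
Numerator = 10.9 + 66.56·cos²20.5°·tan18.8° = 10.9 + 66.56·0.8774·0.3404 = 30.780 kPa
Denominator = 66.56·sin20.5°·cos20.5° = 66.56·0.3502·0.9367 = 21.834 kPa
FS = 30.780 / 21.834 = 1.410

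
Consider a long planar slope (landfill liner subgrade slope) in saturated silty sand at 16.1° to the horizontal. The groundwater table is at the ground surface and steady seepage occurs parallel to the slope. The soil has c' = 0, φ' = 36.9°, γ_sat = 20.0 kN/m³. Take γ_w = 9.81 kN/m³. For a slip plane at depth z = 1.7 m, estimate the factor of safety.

FS = 1.33

With seepage parallel to the slope and the water table at the surface, the effective normal stress on the slip plane uses the buoyant unit weight γ' = γ_sat − γ_w while the driving shear stress uses γ_sat:
FS = [c' + γ' z cos²β tanφ'] / [γ_sat z sinβ cosβ]
(For c' = 0 this reduces to FS = (γ'/γ_sat)·tanφ'/tanβ.)
γ' = 20.0 − 9.81 = 10.19 kN/m³
Numerator = 0.0 + 10.19·1.7·cos²16.1°·tan36.9° = 0.0 + 10.19·1.7·0.9231·0.7508 = 12.006 kPa
Denominator = 20.0·1.7·sin16.1°·cos16.1° = 20.0·1.7·0.2773·0.9608 = 9.059 kPa
FS = 12.006 / 9.059 = 1.325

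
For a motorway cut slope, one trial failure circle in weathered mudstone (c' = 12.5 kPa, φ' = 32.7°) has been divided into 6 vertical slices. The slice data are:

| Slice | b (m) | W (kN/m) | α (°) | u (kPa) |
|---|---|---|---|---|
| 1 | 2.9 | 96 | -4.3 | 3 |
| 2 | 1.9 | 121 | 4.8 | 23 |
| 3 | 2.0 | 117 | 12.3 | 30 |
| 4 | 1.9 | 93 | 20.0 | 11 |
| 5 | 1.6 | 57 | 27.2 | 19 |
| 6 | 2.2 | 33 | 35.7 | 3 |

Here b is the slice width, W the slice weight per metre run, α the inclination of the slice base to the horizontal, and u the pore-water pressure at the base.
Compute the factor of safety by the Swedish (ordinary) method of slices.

FS = 3.53

Ordinary method of slices: FS = Σ[c'·Δl_i + (W_i cosα_i − u_i·Δl_i)·tanφ'] / Σ W_i sinα_i, with Δl_i = b_i / cosα_i.
Slice 1: Δl = 2.9/cos(-4.3°) = 2.908 m; N'_1 = 96·cos(-4.3°) − 3·2.908 = 87.0; c'Δl = 36.35; W sinα = -7.2
Slice 2: Δl = 1.9/cos4.8° = 1.907 m; N'_2 = 121·cos4.8° − 23·1.907 = 76.7; c'Δl = 23.83; W sinα = 10.1
Slice 3: Δl = 2.0/cos12.3° = 2.047 m; N'_3 = 117·cos12.3° − 30·2.047 = 52.9; c'Δl = 25.59; W sinα = 24.9
Slice 4: Δl = 1.9/cos20.0° = 2.022 m; N'_4 = 93·cos20.0° − 11·2.022 = 65.2; c'Δl = 25.27; W sinα = 31.8
Slice 5: Δl = 1.6/cos27.2° = 1.799 m; N'_5 = 57·cos27.2° − 19·1.799 = 16.5; c'Δl = 22.49; W sinα = 26.1
Slice 6: Δl = 2.2/cos35.7° = 2.709 m; N'_6 = 33·cos35.7° − 3·2.709 = 18.7; c'Δl = 33.86; W sinα = 19.3
Σc'Δl = 167.4 kN/m; ΣN' = 317.0 kN/m; ΣW sinα = 105.0 kN/m
Resisting = 167.4 + 317.0·tan32.7° = 167.4 + 203.5 = 370.9 kN/m
FS = 370.9 / 105.0 = 3.533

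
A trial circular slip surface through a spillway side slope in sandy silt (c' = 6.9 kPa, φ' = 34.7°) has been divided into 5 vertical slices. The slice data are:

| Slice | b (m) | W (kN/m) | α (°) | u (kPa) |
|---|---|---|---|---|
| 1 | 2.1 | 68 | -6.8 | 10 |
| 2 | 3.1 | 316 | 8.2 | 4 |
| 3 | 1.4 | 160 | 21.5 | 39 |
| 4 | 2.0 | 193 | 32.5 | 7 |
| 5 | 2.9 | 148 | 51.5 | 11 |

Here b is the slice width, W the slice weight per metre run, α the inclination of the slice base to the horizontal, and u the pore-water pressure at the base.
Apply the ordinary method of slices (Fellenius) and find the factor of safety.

FS = 1.67

Ordinary method of slices: FS = Σ[c'·Δl_i + (W_i cosα_i − u_i·Δl_i)·tanφ'] / Σ W_i sinα_i, with Δl_i = b_i / cosα_i.
Slice 1: Δl = 2.1/cos(-6.8°) = 2.115 m; N'_1 = 68·cos(-6.8°) − 10·2.115 = 46.4; c'Δl = 14.59; W sinα = -8.1
Slice 2: Δl = 3.1/cos8.2° = 3.132 m; N'_2 = 316·cos8.2° − 4·3.132 = 300.2; c'Δl = 21.61; W sinα = 45.1
Slice 3: Δl = 1.4/cos21.5° = 1.505 m; N'_3 = 160·cos21.5° − 39·1.505 = 90.2; c'Δl = 10.38; W sinα = 58.6
Slice 4: Δl = 2.0/cos32.5° = 2.371 m; N'_4 = 193·cos32.5° − 7·2.371 = 146.2; c'Δl = 16.36; W sinα = 103.7
Slice 5: Δl = 2.9/cos51.5° = 4.659 m; N'_5 = 148·cos51.5° − 11·4.659 = 40.9; c'Δl = 32.14; W sinα = 115.8
Σc'Δl = 95.1 kN/m; ΣN' = 623.9 kN/m; ΣW sinα = 315.2 kN/m
Resisting = 95.1 + 623.9·tan34.7° = 95.1 + 432.0 = 527.1 kN/m
FS = 527.1 / 315.2 = 1.672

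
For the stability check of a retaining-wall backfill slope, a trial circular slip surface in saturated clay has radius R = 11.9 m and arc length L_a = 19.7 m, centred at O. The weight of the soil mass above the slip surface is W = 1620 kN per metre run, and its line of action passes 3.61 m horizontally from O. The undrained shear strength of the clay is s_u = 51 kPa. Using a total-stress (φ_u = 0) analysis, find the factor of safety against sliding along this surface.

FS = 2.04

Taking moments about the centre O, the resisting moment is provided by the undrained shear strength acting along the arc:
M_R = s_u·L_a·R = 51·19.70·11.9 = 11955.9 kN·m/m
M_D = W·d = 1620·3.61 = 5848.2 kN·m/m
FS = M_R / M_D = 11955.9 / 5848.2 = 2.044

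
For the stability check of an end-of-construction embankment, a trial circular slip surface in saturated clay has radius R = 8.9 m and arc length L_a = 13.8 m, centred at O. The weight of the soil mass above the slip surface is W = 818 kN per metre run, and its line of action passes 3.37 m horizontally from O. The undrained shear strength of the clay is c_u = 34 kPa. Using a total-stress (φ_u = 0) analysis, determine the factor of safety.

Taking moments about the centre O, the resisting moment is provided by the undrained shear strength acting along the arc:
M_R = c_u·L_a·R = 34·13.80·8.9 = 4175.9 kN·m/m
M_D = W·d = 818·3.37 = 2756.7 kN·m/m
FS = M_R / M_D = 4175.9 / 2756.7 = 1.515

FS = 1.51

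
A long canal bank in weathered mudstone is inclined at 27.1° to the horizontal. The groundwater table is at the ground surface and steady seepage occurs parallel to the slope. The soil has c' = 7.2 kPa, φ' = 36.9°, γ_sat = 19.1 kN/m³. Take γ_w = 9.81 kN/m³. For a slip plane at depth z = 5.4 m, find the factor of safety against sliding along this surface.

With seepage parallel to the slope and the water table at the surface, the effective normal stress on the slip plane uses the buoyant unit weight γ' = γ_sat − γ_w while the driving shear stress uses γ_sat:
FS = [c' + γ' z cos²β tanφ'] / [γ_sat z sinβ cosβ]
γ' = 19.1 − 9.81 = 9.29 kN/m³
Numerator = 7.2 + 9.29·5.4·cos²27.1°·tan36.9° = 7.2 + 9.29·5.4·0.7925·0.7508 = 37.049 kPa
Denominator = 19.1·5.4·sin27.1°·cos27.1° = 19.1·5.4·0.4555·0.8902 = 41.827 kPa
FS = 37.049 / 41.827 = 0.886

FS = 0.89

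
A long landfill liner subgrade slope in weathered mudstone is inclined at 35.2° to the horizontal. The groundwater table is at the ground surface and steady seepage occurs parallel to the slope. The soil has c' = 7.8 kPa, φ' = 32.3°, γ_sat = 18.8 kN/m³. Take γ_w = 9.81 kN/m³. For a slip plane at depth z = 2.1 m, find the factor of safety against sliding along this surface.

FS = 0.85

With seepage parallel to the slope and the water table at the surface, the effective normal stress on the slip plane uses the buoyant unit weight γ' = γ_sat − γ_w while the driving shear stress uses γ_sat:
FS = [c' + γ' z cos²β tanφ'] / [γ_sat z sinβ cosβ]
γ' = 18.8 − 9.81 = 8.99 kN/m³
Numerator = 7.8 + 8.99·2.1·cos²35.2°·tan32.3° = 7.8 + 8.99·2.1·0.6677·0.6322 = 15.769 kPa
Denominator = 18.8·2.1·sin35.2°·cos35.2° = 18.8·2.1·0.5764·0.8171 = 18.596 kPa
FS = 15.769 / 18.596 = 0.848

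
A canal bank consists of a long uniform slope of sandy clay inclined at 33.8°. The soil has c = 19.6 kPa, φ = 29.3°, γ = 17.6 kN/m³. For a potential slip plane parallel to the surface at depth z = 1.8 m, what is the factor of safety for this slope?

For an infinite slope with a slip plane parallel to the surface (no pore pressure): FS = [c + γz cos²β tanφ] / [γz sinβ cosβ].
γz = 17.6·1.8 = 31.68 kN/m²
Numerator = 19.6 + 31.68·cos²33.8°·tan29.3° = 19.6 + 31.68·0.6905·0.5612 = 31.876 kPa
Denominator = 31.68·sin33.8°·cos33.8° = 31.68·0.5563·0.8310 = 14.645 kPa
FS = 31.876 / 14.645 = 2.177

FS = 2.18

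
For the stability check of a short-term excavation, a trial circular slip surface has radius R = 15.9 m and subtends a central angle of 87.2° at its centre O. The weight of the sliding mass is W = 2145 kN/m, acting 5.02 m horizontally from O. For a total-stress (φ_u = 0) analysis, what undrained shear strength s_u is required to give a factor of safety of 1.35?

s_u = 37.8 kPa

FS = s_u·L_a·R / (W·d), so s_u = FS·W·d / (L_a·R).
Arc length L_a = R·θ = 15.9·(87.2°·π/180) = 15.9·1.5219 = 24.20 m
s_u = 1.35·2145·5.02 / (24.20·15.9) = 14536.7 / 384.76 = 37.78 kPa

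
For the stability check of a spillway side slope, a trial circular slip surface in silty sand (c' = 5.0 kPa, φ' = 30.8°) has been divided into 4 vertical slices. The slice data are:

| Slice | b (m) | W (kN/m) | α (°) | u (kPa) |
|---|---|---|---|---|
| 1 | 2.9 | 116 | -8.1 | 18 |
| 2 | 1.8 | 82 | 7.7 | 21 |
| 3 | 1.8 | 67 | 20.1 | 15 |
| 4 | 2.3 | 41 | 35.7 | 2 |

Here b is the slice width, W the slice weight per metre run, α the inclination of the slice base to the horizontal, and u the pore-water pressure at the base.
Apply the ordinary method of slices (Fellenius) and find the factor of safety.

Ordinary method of slices: FS = Σ[c'·Δl_i + (W_i cosα_i − u_i·Δl_i)·tanφ'] / Σ W_i sinα_i, with Δl_i = b_i / cosα_i.
Slice 1: Δl = 2.9/cos(-8.1°) = 2.929 m; N'_1 = 116·cos(-8.1°) − 18·2.929 = 62.1; c'Δl = 14.65; W sinα = -16.3
Slice 2: Δl = 1.8/cos7.7° = 1.816 m; N'_2 = 82·cos7.7° − 21·1.816 = 43.1; c'Δl = 9.08; W sinα = 11.0
Slice 3: Δl = 1.8/cos20.1° = 1.917 m; N'_3 = 67·cos20.1° − 15·1.917 = 34.2; c'Δl = 9.58; W sinα = 23.0
Slice 4: Δl = 2.3/cos35.7° = 2.832 m; N'_4 = 41·cos35.7° − 2·2.832 = 27.6; c'Δl = 14.16; W sinα = 23.9
Σc'Δl = 47.5 kN/m; ΣN' = 167.0 kN/m; ΣW sinα = 41.6 kN/m
Resisting = 47.5 + 167.0·tan30.8° = 47.5 + 99.6 = 147.0 kN/m
FS = 147.0 / 41.6 = 3.535

FS = 3.54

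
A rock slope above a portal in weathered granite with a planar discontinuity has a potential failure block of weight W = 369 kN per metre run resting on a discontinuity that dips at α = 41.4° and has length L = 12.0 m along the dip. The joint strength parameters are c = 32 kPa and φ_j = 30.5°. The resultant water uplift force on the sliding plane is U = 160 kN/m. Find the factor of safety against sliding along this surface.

Resolving the block weight along and normal to the plane and applying the Mohr–Coulomb strength on the joint:
N' = W cosα − U = 369·cos41.4° − 160 = 116.8 kN/m
Driving force T = W sinα = 369·sin41.4° = 244.0 kN/m
Resisting force R = c·L + N'·tanφ_j = 32·12.0 + 116.8·tan30.5° = 384.0 + 68.8 = 452.8 kN/m
FS = R / T = 452.8 / 244.0 = 1.856

FS = 1.86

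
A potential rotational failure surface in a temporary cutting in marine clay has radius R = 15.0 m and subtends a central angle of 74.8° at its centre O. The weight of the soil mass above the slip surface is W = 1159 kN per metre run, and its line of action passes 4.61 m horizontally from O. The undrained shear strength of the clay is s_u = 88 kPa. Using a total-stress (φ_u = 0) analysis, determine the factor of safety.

FS = 4.84

Taking moments about the centre O, the resisting moment is provided by the undrained shear strength acting along the arc:
Arc length L_a = R·θ = 15.0·(74.8°·π/180) = 15.0·1.3055 = 19.58 m
M_R = s_u·L_a·R = 88·19.58·15.0 = 25849.0 kN·m/m
M_D = W·d = 1159·4.61 = 5343.0 kN·m/m
FS = M_R / M_D = 25849.0 / 5343.0 = 4.838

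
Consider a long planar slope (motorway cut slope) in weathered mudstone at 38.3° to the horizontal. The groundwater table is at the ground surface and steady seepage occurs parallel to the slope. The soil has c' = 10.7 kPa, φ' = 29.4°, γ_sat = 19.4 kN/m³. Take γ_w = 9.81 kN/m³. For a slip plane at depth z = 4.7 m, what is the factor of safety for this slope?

FS = 0.59

With seepage parallel to the slope and the water table at the surface, the effective normal stress on the slip plane uses the buoyant unit weight γ' = γ_sat − γ_w while the driving shear stress uses γ_sat:
FS = [c' + γ' z cos²β tanφ'] / [γ_sat z sinβ cosβ]
γ' = 19.4 − 9.81 = 9.59 kN/m³
Numerator = 10.7 + 9.59·4.7·cos²38.3°·tan29.4° = 10.7 + 9.59·4.7·0.6159·0.5635 = 26.342 kPa
Denominator = 19.4·4.7·sin38.3°·cos38.3° = 19.4·4.7·0.6198·0.7848 = 44.349 kPa
FS = 26.342 / 44.349 = 0.594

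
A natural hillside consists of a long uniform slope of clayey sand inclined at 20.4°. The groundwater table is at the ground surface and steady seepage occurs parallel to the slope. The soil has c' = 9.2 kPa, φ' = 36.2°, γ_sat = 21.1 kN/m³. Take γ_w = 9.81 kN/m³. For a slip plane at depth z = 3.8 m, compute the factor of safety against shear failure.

With seepage parallel to the slope and the water table at the surface, the effective normal stress on the slip plane uses the buoyant unit weight γ' = γ_sat − γ_w while the driving shear stress uses γ_sat:
FS = [c' + γ' z cos²β tanφ'] / [γ_sat z sinβ cosβ]
γ' = 21.1 − 9.81 = 11.29 kN/m³
Numerator = 9.2 + 11.29·3.8·cos²20.4°·tan36.2° = 9.2 + 11.29·3.8·0.8785·0.7319 = 36.784 kPa
Denominator = 21.1·3.8·sin20.4°·cos20.4° = 21.1·3.8·0.3486·0.9373 = 26.196 kPa
FS = 36.784 / 26.196 = 1.404

FS = 1.40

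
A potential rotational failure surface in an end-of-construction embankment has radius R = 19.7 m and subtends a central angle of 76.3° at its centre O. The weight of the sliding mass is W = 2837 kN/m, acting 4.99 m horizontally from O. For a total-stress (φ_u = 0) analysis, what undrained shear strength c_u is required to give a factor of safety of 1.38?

FS = c_u·L_a·R / (W·d), so c_u = FS·W·d / (L_a·R).
Arc length L_a = R·θ = 19.7·(76.3°·π/180) = 19.7·1.3317 = 26.23 m
c_u = 1.38·2837·4.99 / (26.23·19.7) = 19536.1 / 516.81 = 37.80 kPa

c_u = 37.8 kPa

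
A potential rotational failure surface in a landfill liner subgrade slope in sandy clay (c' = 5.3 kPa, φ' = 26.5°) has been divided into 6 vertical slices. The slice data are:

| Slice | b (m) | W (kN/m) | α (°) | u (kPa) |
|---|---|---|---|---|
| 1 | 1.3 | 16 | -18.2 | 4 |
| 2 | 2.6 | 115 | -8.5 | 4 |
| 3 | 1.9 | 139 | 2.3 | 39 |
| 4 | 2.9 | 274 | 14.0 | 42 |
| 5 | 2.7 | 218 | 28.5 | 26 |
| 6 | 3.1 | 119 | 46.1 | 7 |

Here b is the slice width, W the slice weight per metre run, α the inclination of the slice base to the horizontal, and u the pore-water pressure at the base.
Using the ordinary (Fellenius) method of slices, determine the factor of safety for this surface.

FS = 1.36

Ordinary method of slices: FS = Σ[c'·Δl_i + (W_i cosα_i − u_i·Δl_i)·tanφ'] / Σ W_i sinα_i, with Δl_i = b_i / cosα_i.
Slice 1: Δl = 1.3/cos(-18.2°) = 1.368 m; N'_1 = 16·cos(-18.2°) − 4·1.368 = 9.7; c'Δl = 7.25; W sinα = -5.0
Slice 2: Δl = 2.6/cos(-8.5°) = 2.629 m; N'_2 = 115·cos(-8.5°) − 4·2.629 = 103.2; c'Δl = 13.93; W sinα = -17.0
Slice 3: Δl = 1.9/cos2.3° = 1.902 m; N'_3 = 139·cos2.3° − 39·1.902 = 64.7; c'Δl = 10.08; W sinα = 5.6
Slice 4: Δl = 2.9/cos14.0° = 2.989 m; N'_4 = 274·cos14.0° − 42·2.989 = 140.3; c'Δl = 15.84; W sinα = 66.3
Slice 5: Δl = 2.7/cos28.5° = 3.072 m; N'_5 = 218·cos28.5° − 26·3.072 = 111.7; c'Δl = 16.28; W sinα = 104.0
Slice 6: Δl = 3.1/cos46.1° = 4.471 m; N'_6 = 119·cos46.1° − 7·4.471 = 51.2; c'Δl = 23.69; W sinα = 85.7
Σc'Δl = 87.1 kN/m; ΣN' = 480.9 kN/m; ΣW sinα = 239.6 kN/m
Resisting = 87.1 + 480.9·tan26.5° = 87.1 + 239.8 = 326.9 kN/m
FS = 326.9 / 239.6 = 1.364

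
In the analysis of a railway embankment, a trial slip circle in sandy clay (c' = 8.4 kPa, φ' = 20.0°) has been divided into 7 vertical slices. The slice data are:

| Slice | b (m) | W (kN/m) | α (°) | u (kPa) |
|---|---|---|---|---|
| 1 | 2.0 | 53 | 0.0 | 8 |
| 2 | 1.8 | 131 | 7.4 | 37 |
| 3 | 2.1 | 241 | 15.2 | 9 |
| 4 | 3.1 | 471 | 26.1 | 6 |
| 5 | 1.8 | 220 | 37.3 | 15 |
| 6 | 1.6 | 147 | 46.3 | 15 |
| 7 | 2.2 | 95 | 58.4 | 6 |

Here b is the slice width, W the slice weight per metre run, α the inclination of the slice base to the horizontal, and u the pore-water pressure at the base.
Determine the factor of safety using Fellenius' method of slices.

FS = 0.82

Ordinary method of slices: FS = Σ[c'·Δl_i + (W_i cosα_i − u_i·Δl_i)·tanφ'] / Σ W_i sinα_i, with Δl_i = b_i / cosα_i.
Slice 1: Δl = 2.0/cos0.0° = 2.000 m; N'_1 = 53·cos0.0° − 8·2.000 = 37.0; c'Δl = 16.80; W sinα = 0.0
Slice 2: Δl = 1.8/cos7.4° = 1.815 m; N'_2 = 131·cos7.4° − 37·1.815 = 62.7; c'Δl = 15.25; W sinα = 16.9
Slice 3: Δl = 2.1/cos15.2° = 2.176 m; N'_3 = 241·cos15.2° − 9·2.176 = 213.0; c'Δl = 18.28; W sinα = 63.2
Slice 4: Δl = 3.1/cos26.1° = 3.452 m; N'_4 = 471·cos26.1° − 6·3.452 = 402.3; c'Δl = 29.00; W sinα = 207.2
Slice 5: Δl = 1.8/cos37.3° = 2.263 m; N'_5 = 220·cos37.3° − 15·2.263 = 141.1; c'Δl = 19.01; W sinα = 133.3
Slice 6: Δl = 1.6/cos46.3° = 2.316 m; N'_6 = 147·cos46.3° − 15·2.316 = 66.8; c'Δl = 19.45; W sinα = 106.3
Slice 7: Δl = 2.2/cos58.4° = 4.199 m; N'_7 = 95·cos58.4° − 6·4.199 = 24.6; c'Δl = 35.27; W sinα = 80.9
Σc'Δl = 153.1 kN/m; ΣN' = 947.5 kN/m; ΣW sinα = 607.8 kN/m
Resisting = 153.1 + 947.5·tan20.0° = 153.1 + 344.8 = 497.9 kN/m
FS = 497.9 / 607.8 = 0.819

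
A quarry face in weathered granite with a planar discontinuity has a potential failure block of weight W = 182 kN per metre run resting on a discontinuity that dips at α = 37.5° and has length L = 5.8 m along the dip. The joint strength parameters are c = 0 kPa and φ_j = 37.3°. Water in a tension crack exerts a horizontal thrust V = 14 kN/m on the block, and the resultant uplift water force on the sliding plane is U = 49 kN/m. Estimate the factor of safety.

FS = 0.54

Resolving the block weight along and normal to the plane and applying the Mohr–Coulomb strength on the joint:
N' = W cosα − U − V sinα = 182·cos37.5° − 49 − 14·sin37.5° = 86.9 kN/m
Driving force T = W sinα + V cosα = 182·sin37.5° + 14·cos37.5° = 121.9 kN/m
Resisting force R = c·L + N'·tanφ_j = 0·5.8 + 86.9·tan37.3° = 0.0 + 66.2 = 66.2 kN/m
FS = R / T = 66.2 / 121.9 = 0.543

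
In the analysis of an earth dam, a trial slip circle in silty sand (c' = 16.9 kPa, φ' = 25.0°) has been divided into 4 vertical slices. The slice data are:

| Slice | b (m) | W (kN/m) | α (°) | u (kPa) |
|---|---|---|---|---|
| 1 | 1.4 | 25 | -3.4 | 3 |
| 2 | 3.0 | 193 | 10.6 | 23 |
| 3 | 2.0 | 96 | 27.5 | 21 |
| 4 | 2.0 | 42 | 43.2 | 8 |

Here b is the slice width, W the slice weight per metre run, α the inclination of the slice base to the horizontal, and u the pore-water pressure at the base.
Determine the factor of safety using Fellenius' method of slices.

FS = 2.30

Ordinary method of slices: FS = Σ[c'·Δl_i + (W_i cosα_i − u_i·Δl_i)·tanφ'] / Σ W_i sinα_i, with Δl_i = b_i / cosα_i.
Slice 1: Δl = 1.4/cos(-3.4°) = 1.402 m; N'_1 = 25·cos(-3.4°) − 3·1.402 = 20.7; c'Δl = 23.70; W sinα = -1.5
Slice 2: Δl = 3.0/cos10.6° = 3.052 m; N'_2 = 193·cos10.6° − 23·3.052 = 119.5; c'Δl = 51.58; W sinα = 35.5
Slice 3: Δl = 2.0/cos27.5° = 2.255 m; N'_3 = 96·cos27.5° − 21·2.255 = 37.8; c'Δl = 38.11; W sinα = 44.3
Slice 4: Δl = 2.0/cos43.2° = 2.744 m; N'_4 = 42·cos43.2° − 8·2.744 = 8.7; c'Δl = 46.37; W sinα = 28.8
Σc'Δl = 159.8 kN/m; ΣN' = 186.7 kN/m; ΣW sinα = 107.1 kN/m
Resisting = 159.8 + 186.7·tan25.0° = 159.8 + 87.1 = 246.8 kN/m
FS = 246.8 / 107.1 = 2.305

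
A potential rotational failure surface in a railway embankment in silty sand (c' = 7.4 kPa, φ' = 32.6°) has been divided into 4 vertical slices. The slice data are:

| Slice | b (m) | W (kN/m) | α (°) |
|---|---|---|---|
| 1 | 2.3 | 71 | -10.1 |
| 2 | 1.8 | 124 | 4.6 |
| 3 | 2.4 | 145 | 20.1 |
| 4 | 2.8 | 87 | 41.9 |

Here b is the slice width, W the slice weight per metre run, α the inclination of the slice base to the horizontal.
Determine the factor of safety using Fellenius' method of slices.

Ordinary method of slices: FS = Σ[c'·Δl_i + (W_i cosα_i)·tanφ'] / Σ W_i sinα_i, with Δl_i = b_i / cosα_i.
Slice 1: Δl = 2.3/cos(-10.1°) = 2.336 m; N'_1 = 71·cos(-10.1°) = 69.9; c'Δl = 17.29; W sinα = -12.5
Slice 2: Δl = 1.8/cos4.6° = 1.806 m; N'_2 = 124·cos4.6° = 123.6; c'Δl = 13.36; W sinα = 9.9
Slice 3: Δl = 2.4/cos20.1° = 2.556 m; N'_3 = 145·cos20.1° = 136.2; c'Δl = 18.91; W sinα = 49.8
Slice 4: Δl = 2.8/cos41.9° = 3.762 m; N'_4 = 87·cos41.9° = 64.8; c'Δl = 27.84; W sinα = 58.1
Σc'Δl = 77.4 kN/m; ΣN' = 394.4 kN/m; ΣW sinα = 105.4 kN/m
Resisting = 77.4 + 394.4·tan32.6° = 77.4 + 252.2 = 329.6 kN/m
FS = 329.6 / 105.4 = 3.127

FS = 3.13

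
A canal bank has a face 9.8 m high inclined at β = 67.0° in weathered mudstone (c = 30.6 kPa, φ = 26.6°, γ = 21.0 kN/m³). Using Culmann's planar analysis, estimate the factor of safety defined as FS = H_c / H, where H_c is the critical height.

H_c = (4c/γ) · sinβ cosφ / [1 − cos(β − φ)]
    = (4·30.6/21.0) · sin67.0°·cos26.6° / [1 − cos40.4°]
    = 5.829 · 0.8231 / 0.2385 = 20.12 m
FS = H_c / H = 20.12 / 9.8 = 2.053

FS = 2.05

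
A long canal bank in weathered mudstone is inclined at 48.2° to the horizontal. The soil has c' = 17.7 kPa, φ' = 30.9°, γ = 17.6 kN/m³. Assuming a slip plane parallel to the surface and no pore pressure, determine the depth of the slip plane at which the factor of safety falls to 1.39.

z = 2.37 m

Setting FS = 1.39 in FS = [c' + γz cos²β tanφ'] / [γz sinβ cosβ] and solving for z:
z = c' / [γ cosβ (FS·sinβ − cosβ·tanφ')]
  = 17.7 / [17.6·cos48.2°·(1.39·sin48.2° − cos48.2°·tan30.9°)]
  = 17.7 / [17.6·0.6665·(1.39·0.7455 − 0.6665·0.5985)]
  = 17.7 / 7.4762 = 2.368 m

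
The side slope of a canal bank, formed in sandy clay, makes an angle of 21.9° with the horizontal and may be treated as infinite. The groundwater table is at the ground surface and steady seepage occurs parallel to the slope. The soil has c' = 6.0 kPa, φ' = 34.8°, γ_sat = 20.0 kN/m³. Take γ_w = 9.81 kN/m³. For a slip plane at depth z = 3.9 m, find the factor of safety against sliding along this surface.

FS = 1.10

With seepage parallel to the slope and the water table at the surface, the effective normal stress on the slip plane uses the buoyant unit weight γ' = γ_sat − γ_w while the driving shear stress uses γ_sat:
FS = [c' + γ' z cos²β tanφ'] / [γ_sat z sinβ cosβ]
γ' = 20.0 − 9.81 = 10.19 kN/m³
Numerator = 6.0 + 10.19·3.9·cos²21.9°·tan34.8° = 6.0 + 10.19·3.9·0.8609·0.6950 = 29.778 kPa
Denominator = 20.0·3.9·sin21.9°·cos21.9° = 20.0·3.9·0.3730·0.9278 = 26.994 kPa
FS = 29.778 / 26.994 = 1.103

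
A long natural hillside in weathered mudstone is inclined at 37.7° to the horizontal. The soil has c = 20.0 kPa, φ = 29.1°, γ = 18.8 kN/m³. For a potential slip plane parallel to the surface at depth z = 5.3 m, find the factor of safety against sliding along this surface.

FS = 1.13

For an infinite slope with a slip plane parallel to the surface (no pore pressure): FS = [c + γz cos²β tanφ] / [γz sinβ cosβ].
γz = 18.8·5.3 = 99.64 kN/m²
Numerator = 20.0 + 99.64·cos²37.7°·tan29.1° = 20.0 + 99.64·0.6260·0.5566 = 54.719 kPa
Denominator = 99.64·sin37.7°·cos37.7° = 99.64·0.6115·0.7912 = 48.211 kPa
FS = 54.719 / 48.211 = 1.135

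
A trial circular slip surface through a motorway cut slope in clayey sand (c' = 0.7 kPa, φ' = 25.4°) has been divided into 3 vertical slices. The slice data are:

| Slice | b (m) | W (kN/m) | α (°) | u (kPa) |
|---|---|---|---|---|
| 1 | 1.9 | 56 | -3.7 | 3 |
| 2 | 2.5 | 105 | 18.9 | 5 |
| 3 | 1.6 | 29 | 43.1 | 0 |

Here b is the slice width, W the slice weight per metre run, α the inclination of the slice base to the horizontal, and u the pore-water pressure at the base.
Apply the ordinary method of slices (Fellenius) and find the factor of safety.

FS = 1.58

Ordinary method of slices: FS = Σ[c'·Δl_i + (W_i cosα_i − u_i·Δl_i)·tanφ'] / Σ W_i sinα_i, with Δl_i = b_i / cosα_i.
Slice 1: Δl = 1.9/cos(-3.7°) = 1.904 m; N'_1 = 56·cos(-3.7°) − 3·1.904 = 50.2; c'Δl = 1.33; W sinα = -3.6
Slice 2: Δl = 2.5/cos18.9° = 2.642 m; N'_2 = 105·cos18.9° − 5·2.642 = 86.1; c'Δl = 1.85; W sinα = 34.0
Slice 3: Δl = 1.6/cos43.1° = 2.191 m; N'_3 = 29·cos43.1° − 0·2.191 = 21.2; c'Δl = 1.53; W sinα = 19.8
Σc'Δl = 4.7 kN/m; ΣN' = 157.5 kN/m; ΣW sinα = 50.2 kN/m
Resisting = 4.7 + 157.5·tan25.4° = 4.7 + 74.8 = 79.5 kN/m
FS = 79.5 / 50.2 = 1.583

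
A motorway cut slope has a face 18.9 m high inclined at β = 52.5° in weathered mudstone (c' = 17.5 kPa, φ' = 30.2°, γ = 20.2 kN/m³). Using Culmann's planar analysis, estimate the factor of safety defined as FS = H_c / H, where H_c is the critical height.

FS = 1.68

H_c = (4c'/γ) · sinβ cosφ' / [1 − cos(β − φ')]
    = (4·17.5/20.2) · sin52.5°·cos30.2° / [1 − cos22.3°]
    = 3.465 · 0.6857 / 0.0748 = 31.77 m
FS = H_c / H = 31.77 / 18.9 = 1.681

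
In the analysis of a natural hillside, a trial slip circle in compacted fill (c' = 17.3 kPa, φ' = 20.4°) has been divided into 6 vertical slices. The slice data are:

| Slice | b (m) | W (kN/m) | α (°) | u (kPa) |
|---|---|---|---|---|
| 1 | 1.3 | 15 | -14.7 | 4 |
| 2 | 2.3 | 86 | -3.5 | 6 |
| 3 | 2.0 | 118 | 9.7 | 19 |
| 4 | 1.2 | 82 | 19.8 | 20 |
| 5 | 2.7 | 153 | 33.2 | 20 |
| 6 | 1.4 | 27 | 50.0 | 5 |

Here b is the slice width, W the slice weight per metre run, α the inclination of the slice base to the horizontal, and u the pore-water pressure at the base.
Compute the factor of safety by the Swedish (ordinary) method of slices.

FS = 2.22

Ordinary method of slices: FS = Σ[c'·Δl_i + (W_i cosα_i − u_i·Δl_i)·tanφ'] / Σ W_i sinα_i, with Δl_i = b_i / cosα_i.
Slice 1: Δl = 1.3/cos(-14.7°) = 1.344 m; N'_1 = 15·cos(-14.7°) − 4·1.344 = 9.1; c'Δl = 23.25; W sinα = -3.8
Slice 2: Δl = 2.3/cos(-3.5°) = 2.304 m; N'_2 = 86·cos(-3.5°) − 6·2.304 = 72.0; c'Δl = 39.86; W sinα = -5.3
Slice 3: Δl = 2.0/cos9.7° = 2.029 m; N'_3 = 118·cos9.7° − 19·2.029 = 77.8; c'Δl = 35.10; W sinα = 19.9
Slice 4: Δl = 1.2/cos19.8° = 1.275 m; N'_4 = 82·cos19.8° − 20·1.275 = 51.6; c'Δl = 22.06; W sinα = 27.8
Slice 5: Δl = 2.7/cos33.2° = 3.227 m; N'_5 = 153·cos33.2° − 20·3.227 = 63.5; c'Δl = 55.82; W sinα = 83.8
Slice 6: Δl = 1.4/cos50.0° = 2.178 m; N'_6 = 27·cos50.0° − 5·2.178 = 6.5; c'Δl = 37.68; W sinα = 20.7
Σc'Δl = 213.8 kN/m; ΣN' = 280.5 kN/m; ΣW sinα = 143.1 kN/m
Resisting = 213.8 + 280.5·tan20.4° = 213.8 + 104.3 = 318.1 kN/m
FS = 318.1 / 143.1 = 2.224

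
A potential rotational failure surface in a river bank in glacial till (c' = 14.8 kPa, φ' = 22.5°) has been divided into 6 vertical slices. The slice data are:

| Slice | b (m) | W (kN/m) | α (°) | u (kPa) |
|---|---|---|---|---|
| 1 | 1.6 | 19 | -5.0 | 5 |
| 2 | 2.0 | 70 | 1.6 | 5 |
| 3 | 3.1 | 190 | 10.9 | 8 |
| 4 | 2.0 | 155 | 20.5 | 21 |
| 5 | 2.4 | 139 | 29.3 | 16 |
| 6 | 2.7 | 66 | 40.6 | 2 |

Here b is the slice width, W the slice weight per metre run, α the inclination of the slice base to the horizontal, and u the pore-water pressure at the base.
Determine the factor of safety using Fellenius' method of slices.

FS = 2.05

Ordinary method of slices: FS = Σ[c'·Δl_i + (W_i cosα_i − u_i·Δl_i)·tanφ'] / Σ W_i sinα_i, with Δl_i = b_i / cosα_i.
Slice 1: Δl = 1.6/cos(-5.0°) = 1.606 m; N'_1 = 19·cos(-5.0°) − 5·1.606 = 10.9; c'Δl = 23.77; W sinα = -1.7
Slice 2: Δl = 2.0/cos1.6° = 2.001 m; N'_2 = 70·cos1.6° − 5·2.001 = 60.0; c'Δl = 29.61; W sinα = 2.0
Slice 3: Δl = 3.1/cos10.9° = 3.157 m; N'_3 = 190·cos10.9° − 8·3.157 = 161.3; c'Δl = 46.72; W sinα = 35.9
Slice 4: Δl = 2.0/cos20.5° = 2.135 m; N'_4 = 155·cos20.5° − 21·2.135 = 100.3; c'Δl = 31.60; W sinα = 54.3
Slice 5: Δl = 2.4/cos29.3° = 2.752 m; N'_5 = 139·cos29.3° − 16·2.752 = 77.2; c'Δl = 40.73; W sinα = 68.0
Slice 6: Δl = 2.7/cos40.6° = 3.556 m; N'_6 = 66·cos40.6° − 2·3.556 = 43.0; c'Δl = 52.63; W sinα = 43.0
Σc'Δl = 225.1 kN/m; ΣN' = 452.7 kN/m; ΣW sinα = 201.5 kN/m
Resisting = 225.1 + 452.7·tan22.5° = 225.1 + 187.5 = 412.6 kN/m
FS = 412.6 / 201.5 = 2.048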